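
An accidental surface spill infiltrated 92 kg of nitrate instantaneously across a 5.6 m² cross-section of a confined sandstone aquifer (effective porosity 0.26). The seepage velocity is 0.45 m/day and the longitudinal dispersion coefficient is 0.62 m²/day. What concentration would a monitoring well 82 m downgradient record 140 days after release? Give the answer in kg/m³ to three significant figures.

For an instantaneous plane source, C(x,t) = M/(n_e·A·√(4πDt)) · exp(−(x−vt)²/(4Dt)), with n_e·A the pore (flow) area.
Plume center vt = 0.45 × 140 = 63 m, so the well at 82 m is 19 m downgradient of the peak.
√(4πDt) = 33.03 m, giving peak height M/(n_e·A·√(4πDt)) = 92/(0.26 × 5.6 × 33.03) = 1.913 kg/m³.
(x−vt)²/(4Dt) = (19)²/(4 × 0.62 × 140) = 1.040; exp(−1.040) = 0.3535.
C = 1.913 × 0.3535 = 0.676 kg/m³.

0.676 kg/m³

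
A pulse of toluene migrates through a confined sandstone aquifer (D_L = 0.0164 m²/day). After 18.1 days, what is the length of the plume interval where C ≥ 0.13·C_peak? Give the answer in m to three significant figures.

The plume is Gaussian with σ = √(2Dt) = √(2 × 0.0164 × 18.1) = 0.7705 m.
C/C_peak = exp(−Δx²/(2σ²)) = 0.13 ⇒ Δx = σ·√(−2 ln 0.13) = 0.7705 × 2.020 = 1.556 m.
Width = 2Δx = 3.11 m.

3.11 m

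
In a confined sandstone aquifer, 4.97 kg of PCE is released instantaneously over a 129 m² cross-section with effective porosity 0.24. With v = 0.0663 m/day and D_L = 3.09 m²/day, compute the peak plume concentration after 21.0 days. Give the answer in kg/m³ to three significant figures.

The peak of an instantaneous 1D plume sits at x = vt; there the Gaussian factor is 1 and C_max = M/(n_e·A·√(4πDt)), where n_e·A is the pore area the mass is dissolved in.
√(4πDt) = √(4π × 3.09 × 21.0) = 28.56 m, so C_max = 4.97/(0.24 × 129 × 28.56) = 0.00562 kg/m³.

0.00562 kg/m³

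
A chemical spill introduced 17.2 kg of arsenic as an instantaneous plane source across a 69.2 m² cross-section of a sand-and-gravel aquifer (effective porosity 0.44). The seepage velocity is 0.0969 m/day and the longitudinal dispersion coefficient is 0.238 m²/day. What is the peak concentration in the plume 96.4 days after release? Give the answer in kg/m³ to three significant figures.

The peak of an instantaneous 1D plume sits at x = vt; there the Gaussian factor is 1 and C_max = M/(n_e·A·√(4πDt)), where n_e·A is the pore area the mass is dissolved in.
√(4πDt) = √(4π × 0.238 × 96.4) = 16.98 m, so C_max = 17.2/(0.44 × 69.2 × 16.98) = 0.0333 kg/m³.

0.0333 kg/m³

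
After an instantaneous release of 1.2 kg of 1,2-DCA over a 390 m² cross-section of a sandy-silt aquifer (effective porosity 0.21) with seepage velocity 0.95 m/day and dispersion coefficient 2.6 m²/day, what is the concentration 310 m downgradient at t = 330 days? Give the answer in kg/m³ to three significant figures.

0.000141 kg/m³

For an instantaneous plane source, C(x,t) = M/(n_e·A·√(4πDt)) · exp(−(x−vt)²/(4Dt)), with n_e·A the pore (flow) area.
Plume center vt = 0.95 × 330 = 313.5 m, so the well at 310 m is 3.5 m upgradient of the peak.
√(4πDt) = 103.8 m, giving peak height M/(n_e·A·√(4πDt)) = 1.2/(0.21 × 390 × 103.8) = 0.0001412 kg/m³.
(x−vt)²/(4Dt) = (-3.5)²/(4 × 2.6 × 330) = 0.003569; exp(−0.003569) = 0.9964.
C = 0.0001412 × 0.9964 = 0.000141 kg/m³.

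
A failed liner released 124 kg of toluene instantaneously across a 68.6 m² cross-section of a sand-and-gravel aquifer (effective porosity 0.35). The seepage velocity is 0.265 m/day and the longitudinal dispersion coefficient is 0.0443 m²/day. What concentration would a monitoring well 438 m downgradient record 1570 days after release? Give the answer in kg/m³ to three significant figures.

For an instantaneous plane source, C(x,t) = M/(n_e·A·√(4πDt)) · exp(−(x−vt)²/(4Dt)), with n_e·A the pore (flow) area.
Plume center vt = 0.265 × 1570 = 416.05 m, so the well at 438 m is 21.95 m downgradient of the peak.
√(4πDt) = 29.56 m, giving peak height M/(n_e·A·√(4πDt)) = 124/(0.35 × 68.6 × 29.56) = 0.1747 kg/m³.
(x−vt)²/(4Dt) = (21.95)²/(4 × 0.0443 × 1570) = 1.732; exp(−1.732) = 0.1769.
C = 0.1747 × 0.1769 = 0.0309 kg/m³.

0.0309 kg/m³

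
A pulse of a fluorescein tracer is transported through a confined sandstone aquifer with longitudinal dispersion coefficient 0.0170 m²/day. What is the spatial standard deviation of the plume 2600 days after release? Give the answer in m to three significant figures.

Dispersive spreading gives a Gaussian with σ² = 2Dt; advection only shifts the center.
σ = √(2 × 0.0170 × 2600) = 9.40 m.

9.40 m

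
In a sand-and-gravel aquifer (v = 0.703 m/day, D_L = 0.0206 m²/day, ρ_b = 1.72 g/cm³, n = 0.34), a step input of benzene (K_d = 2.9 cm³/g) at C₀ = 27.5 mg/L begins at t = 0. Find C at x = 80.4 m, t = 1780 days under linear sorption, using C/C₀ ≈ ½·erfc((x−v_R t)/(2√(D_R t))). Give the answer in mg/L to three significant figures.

Retardation factor R = 1 + ρ_b·K_d/n = 1 + 1.72 × 2.9/0.34 = 15.67.
Sorption retards both mechanisms: v_R = v/R = 0.04486 m/day, D_R = D/R = 0.001315 m²/day.
v_R·t = 0.04486 × 1780 = 79.8508 m; 2√(D_R t) = 3.060 m; argument = (80.4 − 79.8508)/3.060 = 0.1795.
C = C₀ × ½·erfc(0.1795) = 27.5 × 0.3998 = 11.0 mg/L.

11.0 mg/L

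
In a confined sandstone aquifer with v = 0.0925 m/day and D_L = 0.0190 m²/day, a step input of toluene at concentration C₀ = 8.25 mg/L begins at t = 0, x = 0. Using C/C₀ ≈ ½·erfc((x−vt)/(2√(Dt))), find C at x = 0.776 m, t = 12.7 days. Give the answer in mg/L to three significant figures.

5.92 mg/L

For a continuous step input, C/C₀ ≈ ½·erfc((x−vt)/(2√(Dt))).
vt = 0.0925 × 12.7 = 1.17475 m and 2√(Dt) = 2√(0.0190 × 12.7) = 0.9824 m.
Argument (x−vt)/(2√(Dt)) = (0.776 − 1.17475)/0.9824 = -0.4059; ½·erfc(-0.4059) = 0.7170.
C = 8.25 × 0.7170 = 5.92 mg/L.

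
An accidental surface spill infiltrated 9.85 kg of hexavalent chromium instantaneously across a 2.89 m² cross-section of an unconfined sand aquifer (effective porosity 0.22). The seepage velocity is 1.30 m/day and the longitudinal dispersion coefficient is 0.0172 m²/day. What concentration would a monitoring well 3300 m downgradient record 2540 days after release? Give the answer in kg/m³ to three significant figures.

For an instantaneous plane source, C(x,t) = M/(n_e·A·√(4πDt)) · exp(−(x−vt)²/(4Dt)), with n_e·A the pore (flow) area.
Plume center vt = 1.30 × 2540 = 3302 m, so the well at 3300 m is 2 m upgradient of the peak.
√(4πDt) = 23.43 m, giving peak height M/(n_e·A·√(4πDt)) = 9.85/(0.22 × 2.89 × 23.43) = 0.6612 kg/m³.
(x−vt)²/(4Dt) = (-2)²/(4 × 0.0172 × 2540) = 0.02289; exp(−0.02289) = 0.9774.
C = 0.6612 × 0.9774 = 0.646 kg/m³.

0.646 kg/m³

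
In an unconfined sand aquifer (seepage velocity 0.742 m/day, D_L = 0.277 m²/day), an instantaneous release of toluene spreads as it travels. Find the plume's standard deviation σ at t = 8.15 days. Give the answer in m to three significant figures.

Dispersive spreading gives a Gaussian with σ² = 2Dt; advection only shifts the center.
σ = √(2 × 0.277 × 8.15) = 2.12 m.

2.12 m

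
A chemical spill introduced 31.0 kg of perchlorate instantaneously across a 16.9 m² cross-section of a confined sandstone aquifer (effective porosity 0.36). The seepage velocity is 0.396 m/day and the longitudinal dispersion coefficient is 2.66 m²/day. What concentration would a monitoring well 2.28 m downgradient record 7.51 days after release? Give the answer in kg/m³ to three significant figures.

For an instantaneous plane source, C(x,t) = M/(n_e·A·√(4πDt)) · exp(−(x−vt)²/(4Dt)), with n_e·A the pore (flow) area.
Plume center vt = 0.396 × 7.51 = 2.97396 m, so the well at 2.28 m is 0.69396 m upgradient of the peak.
√(4πDt) = 15.84 m, giving peak height M/(n_e·A·√(4πDt)) = 31.0/(0.36 × 16.9 × 15.84) = 0.3217 kg/m³.
(x−vt)²/(4Dt) = (-0.69396)²/(4 × 2.66 × 7.51) = 0.006027; exp(−0.006027) = 0.9940.
C = 0.3217 × 0.9940 = 0.320 kg/m³.

0.320 kg/m³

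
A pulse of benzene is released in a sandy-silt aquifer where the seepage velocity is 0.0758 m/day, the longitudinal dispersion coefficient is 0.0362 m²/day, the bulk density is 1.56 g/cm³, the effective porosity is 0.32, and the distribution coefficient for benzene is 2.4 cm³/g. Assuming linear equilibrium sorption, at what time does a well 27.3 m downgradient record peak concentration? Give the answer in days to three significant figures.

4490 days

Retardation factor R = 1 + ρ_b·K_d/n = 1 + 1.56 × 2.4/0.32 = 12.70.
Sorption retards both mechanisms: v_R = v/R = 0.005969 m/day, D_R = D/R = 0.002850 m²/day.
Peak time from v_R²t² + 2D_R t − x² = 0: t = (√(D_R² + v_R²x²) − D_R)/v_R².
√(D_R² + v_R²x²) = √(0.002850² + 0.005969² × 27.3²) = 0.1630; v_R² = 3.563e-05.
t = (0.1630 − 0.002850)/3.563e-05 = 4490 days.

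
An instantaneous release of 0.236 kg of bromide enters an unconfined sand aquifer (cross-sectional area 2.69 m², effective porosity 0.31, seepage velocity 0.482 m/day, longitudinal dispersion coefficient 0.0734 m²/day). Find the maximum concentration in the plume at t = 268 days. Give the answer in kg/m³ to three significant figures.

The peak of an instantaneous 1D plume sits at x = vt; there the Gaussian factor is 1 and C_max = M/(n_e·A·√(4πDt)), where n_e·A is the pore area the mass is dissolved in.
√(4πDt) = √(4π × 0.0734 × 268) = 15.72 m, so C_max = 0.236/(0.31 × 2.69 × 15.72) = 0.0180 kg/m³.

0.0180 kg/m³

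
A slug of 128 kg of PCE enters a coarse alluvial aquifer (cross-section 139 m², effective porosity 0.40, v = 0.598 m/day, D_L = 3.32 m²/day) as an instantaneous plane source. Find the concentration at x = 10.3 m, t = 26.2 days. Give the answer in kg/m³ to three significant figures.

For an instantaneous plane source, C(x,t) = M/(n_e·A·√(4πDt)) · exp(−(x−vt)²/(4Dt)), with n_e·A the pore (flow) area.
Plume center vt = 0.598 × 26.2 = 15.6676 m, so the well at 10.3 m is 5.3676 m upgradient of the peak.
√(4πDt) = 33.06 m, giving peak height M/(n_e·A·√(4πDt)) = 128/(0.40 × 139 × 33.06) = 0.06964 kg/m³.
(x−vt)²/(4Dt) = (-5.3676)²/(4 × 3.32 × 26.2) = 0.08281; exp(−0.08281) = 0.9205.
C = 0.06964 × 0.9205 = 0.0641 kg/m³.

0.0641 kg/m³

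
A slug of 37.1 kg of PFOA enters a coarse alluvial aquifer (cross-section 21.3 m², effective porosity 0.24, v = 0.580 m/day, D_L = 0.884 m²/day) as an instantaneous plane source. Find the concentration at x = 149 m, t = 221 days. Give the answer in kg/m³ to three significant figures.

0.0841 kg/m³

For an instantaneous plane source, C(x,t) = M/(n_e·A·√(4πDt)) · exp(−(x−vt)²/(4Dt)), with n_e·A the pore (flow) area.
Plume center vt = 0.580 × 221 = 128.18 m, so the well at 149 m is 20.82 m downgradient of the peak.
√(4πDt) = 49.55 m, giving peak height M/(n_e·A·√(4πDt)) = 37.1/(0.24 × 21.3 × 49.55) = 0.1465 kg/m³.
(x−vt)²/(4Dt) = (20.82)²/(4 × 0.884 × 221) = 0.5547; exp(−0.5547) = 0.5742.
C = 0.1465 × 0.5742 = 0.0841 kg/m³.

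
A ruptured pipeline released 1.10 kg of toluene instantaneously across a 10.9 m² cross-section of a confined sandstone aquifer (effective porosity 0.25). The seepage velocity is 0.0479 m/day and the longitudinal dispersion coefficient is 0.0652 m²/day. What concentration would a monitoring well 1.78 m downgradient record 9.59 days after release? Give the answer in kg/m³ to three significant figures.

For an instantaneous plane source, C(x,t) = M/(n_e·A·√(4πDt)) · exp(−(x−vt)²/(4Dt)), with n_e·A the pore (flow) area.
Plume center vt = 0.0479 × 9.59 = 0.459361 m, so the well at 1.78 m is 1.320639 m downgradient of the peak.
√(4πDt) = 2.803 m, giving peak height M/(n_e·A·√(4πDt)) = 1.10/(0.25 × 10.9 × 2.803) = 0.1440 kg/m³.
(x−vt)²/(4Dt) = (1.320639)²/(4 × 0.0652 × 9.59) = 0.6973; exp(−0.6973) = 0.4979.
C = 0.1440 × 0.4979 = 0.0717 kg/m³.

0.0717 kg/m³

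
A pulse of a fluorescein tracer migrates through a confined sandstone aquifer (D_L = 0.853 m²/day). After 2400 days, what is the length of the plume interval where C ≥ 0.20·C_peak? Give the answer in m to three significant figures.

230 m

The plume is Gaussian with σ = √(2Dt) = √(2 × 0.853 × 2400) = 63.99 m.
C/C_peak = exp(−Δx²/(2σ²)) = 0.20 ⇒ Δx = σ·√(−2 ln 0.20) = 63.99 × 1.794 = 114.8 m.
Width = 2Δx = 230 m.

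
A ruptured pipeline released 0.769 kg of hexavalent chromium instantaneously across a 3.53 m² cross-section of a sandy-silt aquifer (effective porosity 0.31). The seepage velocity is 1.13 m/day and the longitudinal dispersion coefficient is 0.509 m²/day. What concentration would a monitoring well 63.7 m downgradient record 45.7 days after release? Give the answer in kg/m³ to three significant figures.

For an instantaneous plane source, C(x,t) = M/(n_e·A·√(4πDt)) · exp(−(x−vt)²/(4Dt)), with n_e·A the pore (flow) area.
Plume center vt = 1.13 × 45.7 = 51.641 m, so the well at 63.7 m is 12.059 m downgradient of the peak.
√(4πDt) = 17.10 m, giving peak height M/(n_e·A·√(4πDt)) = 0.769/(0.31 × 3.53 × 17.10) = 0.04110 kg/m³.
(x−vt)²/(4Dt) = (12.059)²/(4 × 0.509 × 45.7) = 1.563; exp(−1.563) = 0.2095.
C = 0.04110 × 0.2095 = 0.00861 kg/m³.

0.00861 kg/m³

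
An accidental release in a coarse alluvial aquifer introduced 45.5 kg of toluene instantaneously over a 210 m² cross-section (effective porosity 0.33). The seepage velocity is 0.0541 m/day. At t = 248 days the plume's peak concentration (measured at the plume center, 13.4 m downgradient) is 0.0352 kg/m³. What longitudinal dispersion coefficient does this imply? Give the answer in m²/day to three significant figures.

At the plume center C_max = M/(n_e·A·√(4πDt)), so D = M²/(4πt·(n_e·A·C_max)²).
n_e·A·C_max = 0.33 × 210 × 0.0352 = 2.439 kg/m.
D = 45.5²/(4π × 248 × 2.439²) = 0.112 m²/day.

0.112 m²/day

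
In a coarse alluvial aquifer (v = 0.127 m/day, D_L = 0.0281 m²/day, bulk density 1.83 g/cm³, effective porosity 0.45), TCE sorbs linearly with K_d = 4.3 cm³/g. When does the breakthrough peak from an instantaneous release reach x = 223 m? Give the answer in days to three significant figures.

Retardation factor R = 1 + ρ_b·K_d/n = 1 + 1.83 × 4.3/0.45 = 18.49.
Sorption retards both mechanisms: v_R = v/R = 0.006869 m/day, D_R = D/R = 0.001520 m²/day.
Peak time from v_R²t² + 2D_R t − x² = 0: t = (√(D_R² + v_R²x²) − D_R)/v_R².
√(D_R² + v_R²x²) = √(0.001520² + 0.006869² × 223²) = 1.532; v_R² = 4.718e-05.
t = (1.532 − 0.001520)/4.718e-05 = 32400 days.

32400 days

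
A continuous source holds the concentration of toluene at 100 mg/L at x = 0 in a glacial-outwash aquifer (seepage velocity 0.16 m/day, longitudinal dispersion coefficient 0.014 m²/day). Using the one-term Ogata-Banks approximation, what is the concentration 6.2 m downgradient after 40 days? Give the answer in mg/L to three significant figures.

For a continuous step input, C/C₀ ≈ ½·erfc((x−vt)/(2√(Dt))).
vt = 0.16 × 40 = 6.4 m and 2√(Dt) = 2√(0.014 × 40) = 1.497 m.
Argument (x−vt)/(2√(Dt)) = (6.2 − 6.4)/1.497 = -0.1336; ½·erfc(-0.1336) = 0.5749.
C = 100 × 0.5749 = 57.5 mg/L.

57.5 mg/L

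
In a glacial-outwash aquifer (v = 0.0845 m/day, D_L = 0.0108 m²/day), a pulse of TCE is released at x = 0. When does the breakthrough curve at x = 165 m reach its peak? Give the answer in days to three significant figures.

1950 days

For the 1D instantaneous-source solution, setting ∂C/∂t = 0 at fixed x gives v²t² + 2Dt − x² = 0, so t = (√(D² + v²x²) − D)/v².
√(D² + v²x²) = √(0.0108² + 0.0845² × 165²) = 13.94; v² = 0.00714025.
t = (13.94 − 0.0108)/0.00714025 = 1950 days (vs. the pure-advection estimate x/v = 1950 d).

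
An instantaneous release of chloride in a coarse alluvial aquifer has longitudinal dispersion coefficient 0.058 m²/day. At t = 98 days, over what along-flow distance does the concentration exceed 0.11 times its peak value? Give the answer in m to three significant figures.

14.2 m

The plume is Gaussian with σ = √(2Dt) = √(2 × 0.058 × 98) = 3.372 m.
C/C_peak = exp(−Δx²/(2σ²)) = 0.11 ⇒ Δx = σ·√(−2 ln 0.11) = 3.372 × 2.101 = 7.085 m.
Width = 2Δx = 14.2 m.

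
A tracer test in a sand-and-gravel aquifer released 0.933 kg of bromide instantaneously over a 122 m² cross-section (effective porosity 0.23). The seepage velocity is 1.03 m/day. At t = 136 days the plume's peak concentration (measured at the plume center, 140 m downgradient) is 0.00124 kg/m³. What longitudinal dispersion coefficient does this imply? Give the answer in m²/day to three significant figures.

At the plume center C_max = M/(n_e·A·√(4πDt)), so D = M²/(4πt·(n_e·A·C_max)²).
n_e·A·C_max = 0.23 × 122 × 0.00124 = 0.03479 kg/m.
D = 0.933²/(4π × 136 × 0.03479²) = 0.421 m²/day.

0.421 m²/day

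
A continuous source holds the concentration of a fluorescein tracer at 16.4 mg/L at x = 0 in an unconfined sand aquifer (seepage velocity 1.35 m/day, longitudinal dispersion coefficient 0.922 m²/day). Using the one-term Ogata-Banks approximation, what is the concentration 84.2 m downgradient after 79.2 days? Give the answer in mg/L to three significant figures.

15.9 mg/L

For a continuous step input, C/C₀ ≈ ½·erfc((x−vt)/(2√(Dt))).
vt = 1.35 × 79.2 = 106.92 m and 2√(Dt) = 2√(0.922 × 79.2) = 17.09 m.
Argument (x−vt)/(2√(Dt)) = (84.2 − 106.92)/17.09 = -1.329; ½·erfc(-1.329) = 0.9699.
C = 16.4 × 0.9699 = 15.9 mg/L.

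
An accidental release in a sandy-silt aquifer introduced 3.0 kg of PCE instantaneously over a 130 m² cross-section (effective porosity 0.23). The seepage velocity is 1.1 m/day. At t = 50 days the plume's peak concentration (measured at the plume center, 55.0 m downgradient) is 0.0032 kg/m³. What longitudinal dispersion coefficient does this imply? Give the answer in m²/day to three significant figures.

1.56 m²/day

At the plume center C_max = M/(n_e·A·√(4πDt)), so D = M²/(4πt·(n_e·A·C_max)²).
n_e·A·C_max = 0.23 × 130 × 0.0032 = 0.09568 kg/m.
D = 3.0²/(4π × 50 × 0.09568²) = 1.56 m²/day.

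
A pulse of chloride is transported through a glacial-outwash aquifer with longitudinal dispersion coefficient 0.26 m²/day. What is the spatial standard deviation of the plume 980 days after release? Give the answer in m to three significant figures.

22.6 m

Dispersive spreading gives a Gaussian with σ² = 2Dt; advection only shifts the center.
σ = √(2 × 0.26 × 980) = 22.6 m.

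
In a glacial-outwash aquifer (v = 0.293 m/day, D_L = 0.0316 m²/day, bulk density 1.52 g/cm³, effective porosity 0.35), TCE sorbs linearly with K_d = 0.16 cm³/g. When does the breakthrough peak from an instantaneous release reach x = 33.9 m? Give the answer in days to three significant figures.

Retardation factor R = 1 + ρ_b·K_d/n = 1 + 1.52 × 0.16/0.35 = 1.695.
Sorption retards both mechanisms: v_R = v/R = 0.1729 m/day, D_R = D/R = 0.01864 m²/day.
Peak time from v_R²t² + 2D_R t − x² = 0: t = (√(D_R² + v_R²x²) − D_R)/v_R².
√(D_R² + v_R²x²) = √(0.01864² + 0.1729² × 33.9²) = 5.861; v_R² = 0.02989.
t = (5.861 − 0.01864)/0.02989 = 195 days.

195 days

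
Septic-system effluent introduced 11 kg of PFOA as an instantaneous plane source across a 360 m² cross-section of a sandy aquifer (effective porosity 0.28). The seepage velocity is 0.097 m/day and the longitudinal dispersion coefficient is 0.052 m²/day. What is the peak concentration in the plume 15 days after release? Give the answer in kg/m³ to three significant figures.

The peak of an instantaneous 1D plume sits at x = vt; there the Gaussian factor is 1 and C_max = M/(n_e·A·√(4πDt)), where n_e·A is the pore area the mass is dissolved in.
√(4πDt) = √(4π × 0.052 × 15) = 3.131 m, so C_max = 11/(0.28 × 360 × 3.131) = 0.0349 kg/m³.

0.0349 kg/m³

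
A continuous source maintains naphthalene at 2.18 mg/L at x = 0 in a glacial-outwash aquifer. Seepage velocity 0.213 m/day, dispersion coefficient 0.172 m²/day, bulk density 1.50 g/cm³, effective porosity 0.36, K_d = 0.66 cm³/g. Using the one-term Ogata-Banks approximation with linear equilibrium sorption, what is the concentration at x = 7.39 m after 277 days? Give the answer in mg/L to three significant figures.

Retardation factor R = 1 + ρ_b·K_d/n = 1 + 1.50 × 0.66/0.36 = 3.750.
Sorption retards both mechanisms: v_R = v/R = 0.05680 m/day, D_R = D/R = 0.04587 m²/day.
v_R·t = 0.05680 × 277 = 15.7336 m; 2√(D_R t) = 7.129 m; argument = (7.39 − 15.7336)/7.129 = -1.170.
C = C₀ × ½·erfc(-1.170) = 2.18 × 0.9510 = 2.07 mg/L.

2.07 mg/L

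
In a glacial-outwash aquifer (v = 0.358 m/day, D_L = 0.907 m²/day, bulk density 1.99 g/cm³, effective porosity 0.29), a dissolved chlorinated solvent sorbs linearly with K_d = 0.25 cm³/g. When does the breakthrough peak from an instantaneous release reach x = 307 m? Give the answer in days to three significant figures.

2310 days

Retardation factor R = 1 + ρ_b·K_d/n = 1 + 1.99 × 0.25/0.29 = 2.716.
Sorption retards both mechanisms: v_R = v/R = 0.1318 m/day, D_R = D/R = 0.3339 m²/day.
Peak time from v_R²t² + 2D_R t − x² = 0: t = (√(D_R² + v_R²x²) − D_R)/v_R².
√(D_R² + v_R²x²) = √(0.3339² + 0.1318² × 307²) = 40.46; v_R² = 0.01737.
t = (40.46 − 0.3339)/0.01737 = 2310 days.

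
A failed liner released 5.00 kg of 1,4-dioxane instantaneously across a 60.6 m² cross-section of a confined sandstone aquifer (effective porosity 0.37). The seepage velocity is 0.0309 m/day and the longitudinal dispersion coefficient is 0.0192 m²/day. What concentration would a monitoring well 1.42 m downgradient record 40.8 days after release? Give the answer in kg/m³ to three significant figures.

0.0705 kg/m³

For an instantaneous plane source, C(x,t) = M/(n_e·A·√(4πDt)) · exp(−(x−vt)²/(4Dt)), with n_e·A the pore (flow) area.
Plume center vt = 0.0309 × 40.8 = 1.26072 m, so the well at 1.42 m is 0.15928 m downgradient of the peak.
√(4πDt) = 3.138 m, giving peak height M/(n_e·A·√(4πDt)) = 5.00/(0.37 × 60.6 × 3.138) = 0.07106 kg/m³.
(x−vt)²/(4Dt) = (0.15928)²/(4 × 0.0192 × 40.8) = 0.008097; exp(−0.008097) = 0.9919.
C = 0.07106 × 0.9919 = 0.0705 kg/m³.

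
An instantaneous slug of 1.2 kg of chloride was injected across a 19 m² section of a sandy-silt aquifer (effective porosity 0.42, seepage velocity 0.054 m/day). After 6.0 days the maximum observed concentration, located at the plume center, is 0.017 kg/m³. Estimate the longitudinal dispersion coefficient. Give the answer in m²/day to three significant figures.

1.04 m²/day

At the plume center C_max = M/(n_e·A·√(4πDt)), so D = M²/(4πt·(n_e·A·C_max)²).
n_e·A·C_max = 0.42 × 19 × 0.017 = 0.1357 kg/m.
D = 1.2²/(4π × 6.0 × 0.1357²) = 1.04 m²/day.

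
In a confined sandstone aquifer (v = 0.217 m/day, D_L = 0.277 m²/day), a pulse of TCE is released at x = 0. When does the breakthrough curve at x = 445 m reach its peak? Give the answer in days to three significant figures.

2040 days

For the 1D instantaneous-source solution, setting ∂C/∂t = 0 at fixed x gives v²t² + 2Dt − x² = 0, so t = (√(D² + v²x²) − D)/v².
√(D² + v²x²) = √(0.277² + 0.217² × 445²) = 96.57; v² = 0.047089.
t = (96.57 − 0.277)/0.047089 = 2040 days (vs. the pure-advection estimate x/v = 2050 d).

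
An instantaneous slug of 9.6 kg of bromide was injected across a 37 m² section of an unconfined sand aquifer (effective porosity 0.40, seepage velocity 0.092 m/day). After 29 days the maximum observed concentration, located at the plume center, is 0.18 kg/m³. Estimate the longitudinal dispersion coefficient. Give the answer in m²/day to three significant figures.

0.0356 m²/day

At the plume center C_max = M/(n_e·A·√(4πDt)), so D = M²/(4πt·(n_e·A·C_max)²).
n_e·A·C_max = 0.40 × 37 × 0.18 = 2.664 kg/m.
D = 9.6²/(4π × 29 × 2.664²) = 0.0356 m²/day.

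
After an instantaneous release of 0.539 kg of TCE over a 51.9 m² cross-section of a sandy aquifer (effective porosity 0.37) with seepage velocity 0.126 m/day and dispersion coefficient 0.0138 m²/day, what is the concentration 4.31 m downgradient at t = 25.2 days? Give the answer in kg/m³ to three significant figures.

0.00532 kg/m³

For an instantaneous plane source, C(x,t) = M/(n_e·A·√(4πDt)) · exp(−(x−vt)²/(4Dt)), with n_e·A the pore (flow) area.
Plume center vt = 0.126 × 25.2 = 3.1752 m, so the well at 4.31 m is 1.1348 m downgradient of the peak.
√(4πDt) = 2.090 m, giving peak height M/(n_e·A·√(4πDt)) = 0.539/(0.37 × 51.9 × 2.090) = 0.01343 kg/m³.
(x−vt)²/(4Dt) = (1.1348)²/(4 × 0.0138 × 25.2) = 0.9258; exp(−0.9258) = 0.3962.
C = 0.01343 × 0.3962 = 0.00532 kg/m³.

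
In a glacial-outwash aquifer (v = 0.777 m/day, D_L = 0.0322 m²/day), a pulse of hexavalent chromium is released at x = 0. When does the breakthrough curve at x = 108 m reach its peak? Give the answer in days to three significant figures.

For the 1D instantaneous-source solution, setting ∂C/∂t = 0 at fixed x gives v²t² + 2Dt − x² = 0, so t = (√(D² + v²x²) − D)/v².
√(D² + v²x²) = √(0.0322² + 0.777² × 108²) = 83.92; v² = 0.603729.
t = (83.92 − 0.0322)/0.603729 = 139 days (vs. the pure-advection estimate x/v = 139 d).

139 days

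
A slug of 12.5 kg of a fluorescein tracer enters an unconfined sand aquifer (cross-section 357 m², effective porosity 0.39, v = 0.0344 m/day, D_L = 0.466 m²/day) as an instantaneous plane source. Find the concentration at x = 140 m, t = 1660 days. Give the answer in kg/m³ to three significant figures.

9.88e-05 kg/m³

For an instantaneous plane source, C(x,t) = M/(n_e·A·√(4πDt)) · exp(−(x−vt)²/(4Dt)), with n_e·A the pore (flow) area.
Plume center vt = 0.0344 × 1660 = 57.104 m, so the well at 140 m is 82.896 m downgradient of the peak.
√(4πDt) = 98.59 m, giving peak height M/(n_e·A·√(4πDt)) = 12.5/(0.39 × 357 × 98.59) = 0.0009106 kg/m³.
(x−vt)²/(4Dt) = (82.896)²/(4 × 0.466 × 1660) = 2.221; exp(−2.221) = 0.1085.
C = 0.0009106 × 0.1085 = 9.88e-05 kg/m³.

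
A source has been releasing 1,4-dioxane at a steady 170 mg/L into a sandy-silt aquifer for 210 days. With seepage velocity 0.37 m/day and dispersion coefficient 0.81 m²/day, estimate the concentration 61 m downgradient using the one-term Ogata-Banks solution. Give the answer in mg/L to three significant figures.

For a continuous step input, C/C₀ ≈ ½·erfc((x−vt)/(2√(Dt))).
vt = 0.37 × 210 = 77.7 m and 2√(Dt) = 2√(0.81 × 210) = 26.08 m.
Argument (x−vt)/(2√(Dt)) = (61 − 77.7)/26.08 = -0.6403; ½·erfc(-0.6403) = 0.8174.
C = 170 × 0.8174 = 139 mg/L.

139 mg/L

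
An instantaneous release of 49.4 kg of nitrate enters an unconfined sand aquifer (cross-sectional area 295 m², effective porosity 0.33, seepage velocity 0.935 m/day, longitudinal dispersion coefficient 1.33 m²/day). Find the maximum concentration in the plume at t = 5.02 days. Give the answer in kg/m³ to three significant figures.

0.0554 kg/m³

The peak of an instantaneous 1D plume sits at x = vt; there the Gaussian factor is 1 and C_max = M/(n_e·A·√(4πDt)), where n_e·A is the pore area the mass is dissolved in.
√(4πDt) = √(4π × 1.33 × 5.02) = 9.160 m, so C_max = 49.4/(0.33 × 295 × 9.160) = 0.0554 kg/m³.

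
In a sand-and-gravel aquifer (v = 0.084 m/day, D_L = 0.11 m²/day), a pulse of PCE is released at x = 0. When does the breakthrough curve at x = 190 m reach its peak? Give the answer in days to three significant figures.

2250 days

For the 1D instantaneous-source solution, setting ∂C/∂t = 0 at fixed x gives v²t² + 2Dt − x² = 0, so t = (√(D² + v²x²) − D)/v².
√(D² + v²x²) = √(0.11² + 0.084² × 190²) = 15.96; v² = 0.007056.
t = (15.96 − 0.11)/0.007056 = 2250 days (vs. the pure-advection estimate x/v = 2260 d).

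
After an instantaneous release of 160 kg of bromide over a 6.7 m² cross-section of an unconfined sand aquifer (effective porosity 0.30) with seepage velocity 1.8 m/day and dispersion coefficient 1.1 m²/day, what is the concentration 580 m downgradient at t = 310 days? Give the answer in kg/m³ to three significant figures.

0.853 kg/m³

For an instantaneous plane source, C(x,t) = M/(n_e·A·√(4πDt)) · exp(−(x−vt)²/(4Dt)), with n_e·A the pore (flow) area.
Plume center vt = 1.8 × 310 = 558 m, so the well at 580 m is 22 m downgradient of the peak.
√(4πDt) = 65.46 m, giving peak height M/(n_e·A·√(4πDt)) = 160/(0.30 × 6.7 × 65.46) = 1.216 kg/m³.
(x−vt)²/(4Dt) = (22)²/(4 × 1.1 × 310) = 0.3548; exp(−0.3548) = 0.7013.
C = 1.216 × 0.7013 = 0.853 kg/m³.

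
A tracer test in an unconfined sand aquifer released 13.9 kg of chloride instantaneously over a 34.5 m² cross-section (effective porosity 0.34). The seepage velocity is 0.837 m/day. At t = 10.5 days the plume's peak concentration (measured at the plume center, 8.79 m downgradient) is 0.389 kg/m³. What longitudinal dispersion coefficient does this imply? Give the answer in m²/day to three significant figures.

0.0703 m²/day

At the plume center C_max = M/(n_e·A·√(4πDt)), so D = M²/(4πt·(n_e·A·C_max)²).
n_e·A·C_max = 0.34 × 34.5 × 0.389 = 4.563 kg/m.
D = 13.9²/(4π × 10.5 × 4.563²) = 0.0703 m²/day.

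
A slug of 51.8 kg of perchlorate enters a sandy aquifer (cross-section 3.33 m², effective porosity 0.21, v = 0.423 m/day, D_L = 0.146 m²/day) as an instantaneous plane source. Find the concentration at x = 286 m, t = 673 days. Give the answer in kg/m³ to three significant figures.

For an instantaneous plane source, C(x,t) = M/(n_e·A·√(4πDt)) · exp(−(x−vt)²/(4Dt)), with n_e·A the pore (flow) area.
Plume center vt = 0.423 × 673 = 284.679 m, so the well at 286 m is 1.321 m downgradient of the peak.
√(4πDt) = 35.14 m, giving peak height M/(n_e·A·√(4πDt)) = 51.8/(0.21 × 3.33 × 35.14) = 2.108 kg/m³.
(x−vt)²/(4Dt) = (1.321)²/(4 × 0.146 × 673) = 0.004440; exp(−0.004440) = 0.9956.
C = 2.108 × 0.9956 = 2.10 kg/m³.

2.10 kg/m³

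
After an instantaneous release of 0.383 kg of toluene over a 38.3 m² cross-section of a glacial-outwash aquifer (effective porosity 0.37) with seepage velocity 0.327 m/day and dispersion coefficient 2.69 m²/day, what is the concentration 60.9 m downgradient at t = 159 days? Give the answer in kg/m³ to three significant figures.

0.000352 kg/m³

For an instantaneous plane source, C(x,t) = M/(n_e·A·√(4πDt)) · exp(−(x−vt)²/(4Dt)), with n_e·A the pore (flow) area.
Plume center vt = 0.327 × 159 = 51.993 m, so the well at 60.9 m is 8.907 m downgradient of the peak.
√(4πDt) = 73.31 m, giving peak height M/(n_e·A·√(4πDt)) = 0.383/(0.37 × 38.3 × 73.31) = 0.0003687 kg/m³.
(x−vt)²/(4Dt) = (8.907)²/(4 × 2.69 × 159) = 0.04637; exp(−0.04637) = 0.9547.
C = 0.0003687 × 0.9547 = 0.000352 kg/m³.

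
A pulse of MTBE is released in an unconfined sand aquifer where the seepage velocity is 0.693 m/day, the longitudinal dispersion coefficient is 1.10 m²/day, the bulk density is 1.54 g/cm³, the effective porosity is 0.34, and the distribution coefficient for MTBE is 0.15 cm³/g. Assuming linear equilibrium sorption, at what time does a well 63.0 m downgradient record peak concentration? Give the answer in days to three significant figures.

Retardation factor R = 1 + ρ_b·K_d/n = 1 + 1.54 × 0.15/0.34 = 1.679.
Sorption retards both mechanisms: v_R = v/R = 0.4127 m/day, D_R = D/R = 0.6552 m²/day.
Peak time from v_R²t² + 2D_R t − x² = 0: t = (√(D_R² + v_R²x²) − D_R)/v_R².
√(D_R² + v_R²x²) = √(0.6552² + 0.4127² × 63.0²) = 26.01; v_R² = 0.1703.
t = (26.01 − 0.6552)/0.1703 = 149 days.

149 days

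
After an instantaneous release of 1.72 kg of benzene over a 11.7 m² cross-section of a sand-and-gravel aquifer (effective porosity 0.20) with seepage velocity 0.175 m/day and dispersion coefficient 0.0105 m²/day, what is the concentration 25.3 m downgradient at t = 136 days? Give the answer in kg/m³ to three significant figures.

For an instantaneous plane source, C(x,t) = M/(n_e·A·√(4πDt)) · exp(−(x−vt)²/(4Dt)), with n_e·A the pore (flow) area.
Plume center vt = 0.175 × 136 = 23.8 m, so the well at 25.3 m is 1.5 m downgradient of the peak.
√(4πDt) = 4.236 m, giving peak height M/(n_e·A·√(4πDt)) = 1.72/(0.20 × 11.7 × 4.236) = 0.1735 kg/m³.
(x−vt)²/(4Dt) = (1.5)²/(4 × 0.0105 × 136) = 0.3939; exp(−0.3939) = 0.6744.
C = 0.1735 × 0.6744 = 0.117 kg/m³.

0.117 kg/m³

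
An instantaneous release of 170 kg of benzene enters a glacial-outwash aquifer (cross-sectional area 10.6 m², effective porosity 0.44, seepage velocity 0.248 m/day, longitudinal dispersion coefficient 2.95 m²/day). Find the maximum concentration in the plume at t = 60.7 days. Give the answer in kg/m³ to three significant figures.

The peak of an instantaneous 1D plume sits at x = vt; there the Gaussian factor is 1 and C_max = M/(n_e·A·√(4πDt)), where n_e·A is the pore area the mass is dissolved in.
√(4πDt) = √(4π × 2.95 × 60.7) = 47.44 m, so C_max = 170/(0.44 × 10.6 × 47.44) = 0.768 kg/m³.

0.768 kg/m³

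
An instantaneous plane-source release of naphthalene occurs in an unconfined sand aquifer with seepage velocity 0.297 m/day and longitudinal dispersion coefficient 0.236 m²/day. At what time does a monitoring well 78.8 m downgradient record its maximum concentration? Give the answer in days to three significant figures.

For the 1D instantaneous-source solution, setting ∂C/∂t = 0 at fixed x gives v²t² + 2Dt − x² = 0, so t = (√(D² + v²x²) − D)/v².
√(D² + v²x²) = √(0.236² + 0.297² × 78.8²) = 23.40; v² = 0.088209.
t = (23.40 − 0.236)/0.088209 = 263 days (vs. the pure-advection estimate x/v = 265 d).

263 days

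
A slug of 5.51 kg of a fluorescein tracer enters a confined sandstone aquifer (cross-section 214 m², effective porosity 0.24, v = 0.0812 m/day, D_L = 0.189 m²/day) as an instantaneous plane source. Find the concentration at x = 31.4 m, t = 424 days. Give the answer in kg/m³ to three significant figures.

0.00329 kg/m³

For an instantaneous plane source, C(x,t) = M/(n_e·A·√(4πDt)) · exp(−(x−vt)²/(4Dt)), with n_e·A the pore (flow) area.
Plume center vt = 0.0812 × 424 = 34.4288 m, so the well at 31.4 m is 3.0288 m upgradient of the peak.
√(4πDt) = 31.73 m, giving peak height M/(n_e·A·√(4πDt)) = 5.51/(0.24 × 214 × 31.73) = 0.003381 kg/m³.
(x−vt)²/(4Dt) = (-3.0288)²/(4 × 0.189 × 424) = 0.02862; exp(−0.02862) = 0.9718.
C = 0.003381 × 0.9718 = 0.00329 kg/m³.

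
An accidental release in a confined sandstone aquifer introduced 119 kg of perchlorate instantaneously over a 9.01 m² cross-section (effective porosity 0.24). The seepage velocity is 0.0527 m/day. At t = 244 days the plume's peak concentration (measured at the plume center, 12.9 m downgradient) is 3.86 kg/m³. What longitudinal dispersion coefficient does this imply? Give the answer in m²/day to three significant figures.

At the plume center C_max = M/(n_e·A·√(4πDt)), so D = M²/(4πt·(n_e·A·C_max)²).
n_e·A·C_max = 0.24 × 9.01 × 3.86 = 8.347 kg/m.
D = 119²/(4π × 244 × 8.347²) = 0.0663 m²/day.

0.0663 m²/day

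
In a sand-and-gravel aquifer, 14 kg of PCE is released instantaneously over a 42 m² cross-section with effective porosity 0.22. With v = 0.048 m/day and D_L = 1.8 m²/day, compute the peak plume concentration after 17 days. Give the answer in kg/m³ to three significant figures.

0.0773 kg/m³

The peak of an instantaneous 1D plume sits at x = vt; there the Gaussian factor is 1 and C_max = M/(n_e·A·√(4πDt)), where n_e·A is the pore area the mass is dissolved in.
√(4πDt) = √(4π × 1.8 × 17) = 19.61 m, so C_max = 14/(0.22 × 42 × 19.61) = 0.0773 kg/m³.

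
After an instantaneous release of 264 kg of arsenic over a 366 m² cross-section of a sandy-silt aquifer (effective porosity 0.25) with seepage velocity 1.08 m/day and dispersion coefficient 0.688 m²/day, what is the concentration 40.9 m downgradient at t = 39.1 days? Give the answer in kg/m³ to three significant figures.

For an instantaneous plane source, C(x,t) = M/(n_e·A·√(4πDt)) · exp(−(x−vt)²/(4Dt)), with n_e·A the pore (flow) area.
Plume center vt = 1.08 × 39.1 = 42.228 m, so the well at 40.9 m is 1.328 m upgradient of the peak.
√(4πDt) = 18.39 m, giving peak height M/(n_e·A·√(4πDt)) = 264/(0.25 × 366 × 18.39) = 0.1569 kg/m³.
(x−vt)²/(4Dt) = (-1.328)²/(4 × 0.688 × 39.1) = 0.01639; exp(−0.01639) = 0.9837.
C = 0.1569 × 0.9837 = 0.154 kg/m³.

0.154 kg/m³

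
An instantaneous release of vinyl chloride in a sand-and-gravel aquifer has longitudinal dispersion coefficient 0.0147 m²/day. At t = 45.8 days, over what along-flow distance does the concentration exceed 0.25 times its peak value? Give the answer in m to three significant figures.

The plume is Gaussian with σ = √(2Dt) = √(2 × 0.0147 × 45.8) = 1.160 m.
C/C_peak = exp(−Δx²/(2σ²)) = 0.25 ⇒ Δx = σ·√(−2 ln 0.25) = 1.160 × 1.665 = 1.931 m.
Width = 2Δx = 3.86 m.

3.86 m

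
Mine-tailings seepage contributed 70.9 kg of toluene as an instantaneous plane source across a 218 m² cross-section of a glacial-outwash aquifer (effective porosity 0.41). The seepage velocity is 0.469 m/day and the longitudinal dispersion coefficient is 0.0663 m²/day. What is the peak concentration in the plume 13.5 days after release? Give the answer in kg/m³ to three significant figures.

The peak of an instantaneous 1D plume sits at x = vt; there the Gaussian factor is 1 and C_max = M/(n_e·A·√(4πDt)), where n_e·A is the pore area the mass is dissolved in.
√(4πDt) = √(4π × 0.0663 × 13.5) = 3.354 m, so C_max = 70.9/(0.41 × 218 × 3.354) = 0.237 kg/m³.

0.237 kg/m³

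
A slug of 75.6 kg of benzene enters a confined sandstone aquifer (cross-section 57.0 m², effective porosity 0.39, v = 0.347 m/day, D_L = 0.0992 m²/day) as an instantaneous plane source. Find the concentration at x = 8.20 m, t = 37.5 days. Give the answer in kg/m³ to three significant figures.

0.105 kg/m³

For an instantaneous plane source, C(x,t) = M/(n_e·A·√(4πDt)) · exp(−(x−vt)²/(4Dt)), with n_e·A the pore (flow) area.
Plume center vt = 0.347 × 37.5 = 13.0125 m, so the well at 8.20 m is 4.8125 m upgradient of the peak.
√(4πDt) = 6.837 m, giving peak height M/(n_e·A·√(4πDt)) = 75.6/(0.39 × 57.0 × 6.837) = 0.4974 kg/m³.
(x−vt)²/(4Dt) = (-4.8125)²/(4 × 0.0992 × 37.5) = 1.556; exp(−1.556) = 0.2110.
C = 0.4974 × 0.2110 = 0.105 kg/m³.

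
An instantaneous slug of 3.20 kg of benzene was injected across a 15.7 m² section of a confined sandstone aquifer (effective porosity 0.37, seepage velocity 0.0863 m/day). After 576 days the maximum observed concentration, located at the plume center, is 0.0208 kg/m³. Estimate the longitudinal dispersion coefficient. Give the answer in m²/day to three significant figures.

0.0969 m²/day

At the plume center C_max = M/(n_e·A·√(4πDt)), so D = M²/(4πt·(n_e·A·C_max)²).
n_e·A·C_max = 0.37 × 15.7 × 0.0208 = 0.1208 kg/m.
D = 3.20²/(4π × 576 × 0.1208²) = 0.0969 m²/day.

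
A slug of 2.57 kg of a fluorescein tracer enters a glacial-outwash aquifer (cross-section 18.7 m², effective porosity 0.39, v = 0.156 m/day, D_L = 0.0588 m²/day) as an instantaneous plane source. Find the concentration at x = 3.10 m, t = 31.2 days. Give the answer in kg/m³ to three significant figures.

For an instantaneous plane source, C(x,t) = M/(n_e·A·√(4πDt)) · exp(−(x−vt)²/(4Dt)), with n_e·A the pore (flow) area.
Plume center vt = 0.156 × 31.2 = 4.8672 m, so the well at 3.10 m is 1.7672 m upgradient of the peak.
√(4πDt) = 4.801 m, giving peak height M/(n_e·A·√(4πDt)) = 2.57/(0.39 × 18.7 × 4.801) = 0.07340 kg/m³.
(x−vt)²/(4Dt) = (-1.7672)²/(4 × 0.0588 × 31.2) = 0.4256; exp(−0.4256) = 0.6534.
C = 0.07340 × 0.6534 = 0.0480 kg/m³.

0.0480 kg/m³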